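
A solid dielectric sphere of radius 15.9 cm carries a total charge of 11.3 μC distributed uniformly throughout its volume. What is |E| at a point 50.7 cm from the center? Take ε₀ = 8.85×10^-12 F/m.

3.95e5 V/m

Use a concentric Gaussian sphere at r = 50.7 cm (r > R, so the entire charge is enclosed).
Q_enc = 11.3 μC = 1.13×10^-5 C.
Applying ∮E·dA = Q_enc/ε₀ with Φ = E(4πr²):
E = |Q_enc|/(4πε₀r²) = (1.13×10^-5)/(4π·8.85×10^-12·(0.507)²) = 3.95e5 N/C.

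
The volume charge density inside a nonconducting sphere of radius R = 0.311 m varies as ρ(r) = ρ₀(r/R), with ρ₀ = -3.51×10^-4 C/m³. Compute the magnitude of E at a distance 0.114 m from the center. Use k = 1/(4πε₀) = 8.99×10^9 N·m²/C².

E ≈ 4.14×10^5 N/C

Take a concentric spherical Gaussian surface of radius r = 0.114 m (r < R).
Q_enc = ∫₀^r ρ(r')·4πr'² dr' = (4πρ₀/R) ∫₀^r r'^3 dr' = 4πρ₀ r^4/(4·R) = -5.988×10^-7 C.
Gauss's law: E·4πr² = Q_enc/ε₀.
E = k|Q_enc|/r² = (8.99×10^9)(5.988×10^-7)/(0.114)² = 4.14×10^5 N/C.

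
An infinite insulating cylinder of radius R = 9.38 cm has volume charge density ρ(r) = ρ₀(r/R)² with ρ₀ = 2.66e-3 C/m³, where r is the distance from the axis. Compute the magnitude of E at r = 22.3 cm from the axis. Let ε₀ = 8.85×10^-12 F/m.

E = 2.96e6 N/C

Coaxial Gaussian cylinder, radius r = 22.3 cm, length L (r > R, full charge per length enclosed).
λ_enc = 2π ∫₀^R ρ₀(r'/R)^2 r' dr' = 2πρ₀R²/4 = 3.676×10^-5 C/m.
Applying ∮E·dA = Q_enc/ε₀ with the end caps contributing no flux:
E = |λ_enc|/(2πε₀r) = (3.676×10^-5)/(2π·8.85×10^-12·0.223) = 2.96e6 N/C.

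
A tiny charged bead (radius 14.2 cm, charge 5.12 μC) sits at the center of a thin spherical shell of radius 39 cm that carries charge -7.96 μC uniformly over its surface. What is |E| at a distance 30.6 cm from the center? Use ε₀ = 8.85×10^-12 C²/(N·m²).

Symmetry ⇒ E = E(r) r̂. Gaussian sphere of radius r = 30.6 cm (between the bodies, 14.2 cm < r < 39 cm).
Only the inner charge is enclosed; the outer shell contributes nothing inside itself. Q_enc = 5.12 μC = 5.12e-6 C.
Gauss's law: E·4πr² = Q_enc/ε₀.
E = |Q_enc|/(4πε₀r²) = (5.12×10^-6)/(4π·8.85×10^-12·(0.306)²) = 4.92×10^5 N/C.

|E| ≈ 4.92×10^5 V/m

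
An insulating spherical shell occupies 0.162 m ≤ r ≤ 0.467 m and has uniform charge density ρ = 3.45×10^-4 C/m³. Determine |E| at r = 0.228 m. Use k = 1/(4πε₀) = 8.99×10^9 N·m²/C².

|E| ≈ 1.90×10^6 V/m

Take a concentric spherical Gaussian surface of radius r = 0.228 m (within the shell material, 0.162 m < r < 0.467 m).
Enclosed charge is the volume from a to r: Q_enc = (4π/3)ρ(r³ − a³) = 1.098×10^-5 C.
Applying ∮E·dA = Q_enc/ε₀ with Φ = E(4πr²):
E = k|Q_enc|/r² = (8.99×10^9)(1.098e-5)/(0.228)² = 1.90e6 N/C.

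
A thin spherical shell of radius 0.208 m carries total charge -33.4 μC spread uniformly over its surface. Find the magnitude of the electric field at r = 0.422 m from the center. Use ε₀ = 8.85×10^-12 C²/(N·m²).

Use a concentric Gaussian sphere at r = 0.422 m (r > 0.208 m).
The entire shell is enclosed: Q_enc = -3.34×10^-5 C.
Since E is radial and uniform over the Gaussian sphere, Φ = E·4πr² = Q_enc/ε₀.
E = |Q_enc|/(4πε₀r²) = (3.34×10^-5)/(4π·8.85×10^-12·(0.422)²) = 1.69e6 N/C.

1.69×10^6 V/m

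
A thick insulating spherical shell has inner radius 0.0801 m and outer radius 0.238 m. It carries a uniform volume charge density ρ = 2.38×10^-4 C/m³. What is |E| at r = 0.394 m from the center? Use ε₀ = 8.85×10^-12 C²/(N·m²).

By spherical symmetry E is radial; choose a Gaussian sphere of radius r = 0.394 m (r > 0.238 m, enclosing the whole shell).
Q_enc = ρ·(4π/3)(b³ − a³) = (2.38×10^-4)·(4π/3)·((0.238)³ − (0.0801)³) = 1.293×10^-5 C.
By Gauss's law, ∮E·dA = E·4πr² = Q_enc/ε₀.
E = |Q_enc|/(4πε₀r²) = (1.293×10^-5)/(4π·8.85×10^-12·(0.394)²) = 7.49×10^5 N/C.

E ≈ 7.49×10^5 N/C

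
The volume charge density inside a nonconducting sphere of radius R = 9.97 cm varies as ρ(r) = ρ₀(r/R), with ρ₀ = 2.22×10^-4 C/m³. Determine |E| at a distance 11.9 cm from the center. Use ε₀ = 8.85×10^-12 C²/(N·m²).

Symmetry ⇒ E = E(r) r̂. Gaussian sphere of radius r = 11.9 cm (r > R, all charge enclosed).
Q_enc = 4π ∫₀^R ρ₀(r'/R)^1 r'² dr' = 4πρ₀R³/4 = 6.912e-7 C.
By Gauss's law, ∮E·dA = E·4πr² = Q_enc/ε₀.
E = |Q_enc|/(4πε₀r²) = (6.912×10^-7)/(4π·8.85×10^-12·(0.119)²) = 4.39×10^5 N/C.

E = 4.39×10^5 N/C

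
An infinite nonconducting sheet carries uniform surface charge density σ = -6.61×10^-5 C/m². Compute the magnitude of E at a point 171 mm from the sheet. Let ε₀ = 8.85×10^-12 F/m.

Choose a cylindrical pillbox piercing the sheet, end faces (area A) parallel to it.
Only the two end caps contribute flux: Φ = 2EA. With Q_enc = σA, Gauss's law gives E = |σ|/(2ε₀).
E = |σ|/(2ε₀) = (6.61×10^-5)/(2·8.85×10^-12) = 3.73×10^6 N/C.

|E| ≈ 3.73e6 N/C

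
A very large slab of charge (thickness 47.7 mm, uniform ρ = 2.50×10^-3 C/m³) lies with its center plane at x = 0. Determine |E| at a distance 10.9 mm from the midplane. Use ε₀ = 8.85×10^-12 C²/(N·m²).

By symmetry E is perpendicular to the slab. A Gaussian pillbox from −10.9 mm to +10.9 mm (face area A) lies entirely within the slab.
Q_enc = ρ·(2x)·A and flux = 2EA, so 2EA = 2ρxA/ε₀ ⇒ E = |ρ|x/ε₀.
E = (2.50e-3)(0.0109)/(8.85×10^-12) = 3.08×10^6 N/C.

3.08e6 N/C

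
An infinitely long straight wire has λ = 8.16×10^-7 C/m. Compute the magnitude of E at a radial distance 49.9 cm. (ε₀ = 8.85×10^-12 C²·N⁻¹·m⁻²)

|E| ≈ 2.94e4 V/m

Choose a coaxial cylinder of radius r = 49.9 cm (arbitrary length L) as the Gaussian surface.
Q_enc = λL, so λ_enc = 8.16×10^-7 C/m.
Since E is radial and uniform over the curved surface, Φ = E·2πrL = Q_enc/ε₀ = λ_enc L/ε₀.
E = |λ_enc|/(2πε₀r) = (8.16e-7)/(2π·8.85×10^-12·0.499) = 2.94×10^4 N/C.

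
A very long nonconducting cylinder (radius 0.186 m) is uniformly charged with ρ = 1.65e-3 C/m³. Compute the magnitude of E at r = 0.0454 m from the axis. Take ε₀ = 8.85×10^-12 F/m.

Take a coaxial cylindrical Gaussian surface of radius r = 0.0454 m and length L (r < R).
Enclosed charge per unit length: λ_enc = ρ·πr² = (1.65×10^-3)π(0.0454)² = 1.068×10^-5 C/m.
Since E is radial and uniform over the curved surface, Φ = E·2πrL = Q_enc/ε₀ = λ_enc L/ε₀.
E = |λ_enc|/(2πε₀r) = (1.068×10^-5)/(2π·8.85×10^-12·0.0454) = 4.23×10^6 N/C.

4.23×10^6 N/C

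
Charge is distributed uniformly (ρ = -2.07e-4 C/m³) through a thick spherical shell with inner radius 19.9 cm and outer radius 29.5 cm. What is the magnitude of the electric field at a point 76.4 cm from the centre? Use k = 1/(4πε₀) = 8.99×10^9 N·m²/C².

Symmetry ⇒ E = E(r) r̂. Gaussian sphere of radius r = 76.4 cm (r > 29.5 cm, enclosing the whole shell).
Q_enc = ρ·(4π/3)(b³ − a³) = (-2.07×10^-4)·(4π/3)·((0.295)³ − (0.199)³) = -1.543×10^-5 C.
Since E is radial and uniform over the Gaussian sphere, Φ = E·4πr² = Q_enc/ε₀.
E = k|Q_enc|/r² = (8.99×10^9)(1.543e-5)/(0.764)² = 2.38e5 N/C.

E ≈ 2.38e5 V/m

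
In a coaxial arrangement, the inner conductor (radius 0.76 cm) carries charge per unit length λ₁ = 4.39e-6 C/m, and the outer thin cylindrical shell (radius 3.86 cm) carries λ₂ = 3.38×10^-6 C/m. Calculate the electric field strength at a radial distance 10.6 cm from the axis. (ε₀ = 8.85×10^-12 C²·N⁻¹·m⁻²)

E = 1.32×10^6 N/C

Choose a coaxial cylinder of radius r = 10.6 cm (arbitrary length L) as the Gaussian surface (r > 3.86 cm, enclosing both).
λ_enc = λ₁ + λ₂ = (4.39×10^-6) + (3.38e-6) = 7.77×10^-6 C/m.
By Gauss's law (flux through the curved wall only), E·2πrL = λ_enc L/ε₀.
E = |λ_enc|/(2πε₀r) = (7.77e-6)/(2π·8.85×10^-12·0.106) = 1.32×10^6 N/C.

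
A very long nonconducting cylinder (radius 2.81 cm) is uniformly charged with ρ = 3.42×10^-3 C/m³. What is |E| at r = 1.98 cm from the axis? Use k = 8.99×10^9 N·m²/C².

E ≈ 3.82×10^6 V/m

Take a coaxial cylindrical Gaussian surface of radius r = 1.98 cm and length L (r < R).
Enclosed charge per unit length: λ_enc = ρ·πr² = (3.42e-3)π(0.0198)² = 4.212×10^-6 C/m.
Gauss's law: E·2πrL = λ_enc L/ε₀.
E = 2k|λ_enc|/r = 2(8.99×10^9)(4.212e-6)/(0.0198) = 3.82×10^6 N/C.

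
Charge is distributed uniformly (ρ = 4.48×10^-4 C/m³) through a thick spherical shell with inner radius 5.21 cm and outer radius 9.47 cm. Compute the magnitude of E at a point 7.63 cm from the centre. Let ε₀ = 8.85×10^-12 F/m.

Take a concentric spherical Gaussian surface of radius r = 7.63 cm (within the shell material, 5.21 cm < r < 9.47 cm).
Only the shell between 5.21 cm and r is enclosed: Q_enc = ρ·(4π/3)(r³ − a³) = (4.48×10^-4)·(4π/3)·((0.0763)³ − (0.0521)³) = 5.682×10^-7 C.
By Gauss's law, ∮E·dA = E·4πr² = Q_enc/ε₀.
E = |Q_enc|/(4πε₀r²) = (5.682×10^-7)/(4π·8.85×10^-12·(0.0763)²) = 8.78×10^5 N/C.

8.78×10^5 V/m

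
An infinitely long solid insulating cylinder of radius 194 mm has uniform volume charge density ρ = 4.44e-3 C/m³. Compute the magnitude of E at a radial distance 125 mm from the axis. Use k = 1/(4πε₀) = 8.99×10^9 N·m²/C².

E ≈ 3.13e7 N/C

Coaxial Gaussian cylinder, radius r = 125 mm, length L (r < R).
Enclosed charge per unit length: λ_enc = ρ·πr² = (4.44×10^-3)π(0.125)² = 2.179×10^-4 C/m.
By Gauss's law (flux through the curved wall only), E·2πrL = λ_enc L/ε₀.
E = 2k|λ_enc|/r = 2(8.99×10^9)(2.179×10^-4)/(0.125) = 3.13e7 N/C.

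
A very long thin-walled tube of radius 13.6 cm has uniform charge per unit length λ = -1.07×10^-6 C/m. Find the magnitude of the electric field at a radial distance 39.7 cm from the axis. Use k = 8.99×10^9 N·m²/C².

E ≈ 4.85×10^4 V/m

Choose a coaxial cylinder of radius r = 39.7 cm (arbitrary length L) as the Gaussian surface (r > 13.6 cm).
The full line charge is enclosed: λ_enc = -1.07×10^-6 C/m.
Gauss's law: E·2πrL = λ_enc L/ε₀.
E = 2k|λ_enc|/r = 2(8.99×10^9)(1.07×10^-6)/(0.397) = 4.85×10^4 N/C.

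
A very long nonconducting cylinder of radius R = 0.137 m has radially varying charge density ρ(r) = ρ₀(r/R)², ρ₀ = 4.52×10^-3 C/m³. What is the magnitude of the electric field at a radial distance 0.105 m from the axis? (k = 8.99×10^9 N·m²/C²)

|E| = 7.87×10^6 N/C

By cylindrical symmetry E is radial; use a coaxial Gaussian cylinder of radius 0.105 m and length L (r < R).
λ_enc = ∫₀^r ρ(r')·2πr' dr' = (2πρ₀/R²)·r^4/4 = 4.598×10^-5 C/m.
By Gauss's law (flux through the curved wall only), E·2πrL = λ_enc L/ε₀.
E = 2k|λ_enc|/r = 2(8.99×10^9)(4.598e-5)/(0.105) = 7.87×10^6 N/C.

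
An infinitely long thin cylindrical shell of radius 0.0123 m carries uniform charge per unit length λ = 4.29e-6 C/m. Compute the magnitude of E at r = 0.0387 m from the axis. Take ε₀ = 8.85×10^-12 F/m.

|E| = 1.99×10^6 N/C

Choose a coaxial cylinder of radius r = 0.0387 m (arbitrary length L) as the Gaussian surface (r > 0.0123 m).
The full line charge is enclosed: λ_enc = 4.29e-6 C/m.
Gauss's law: E·2πrL = λ_enc L/ε₀.
E = |λ_enc|/(2πε₀r) = (4.29×10^-6)/(2π·8.85×10^-12·0.0387) = 1.99e6 N/C.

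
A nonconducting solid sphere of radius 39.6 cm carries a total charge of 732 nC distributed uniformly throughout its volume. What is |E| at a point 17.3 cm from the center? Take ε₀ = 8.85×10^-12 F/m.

|E| = 1.83e4 N/C

By spherical symmetry E is radial; choose a Gaussian sphere of radius r = 17.3 cm (r < R).
Only the charge within r is enclosed: Q_enc = Q·(r/R)³ = (732 nC)·(17.3 cm/39.6 cm)³ = 6.103e-8 C.
Applying ∮E·dA = Q_enc/ε₀ with Φ = E(4πr²):
E = |Q_enc|/(4πε₀r²) = (6.103×10^-8)/(4π·8.85×10^-12·(0.173)²) = 1.83e4 N/C.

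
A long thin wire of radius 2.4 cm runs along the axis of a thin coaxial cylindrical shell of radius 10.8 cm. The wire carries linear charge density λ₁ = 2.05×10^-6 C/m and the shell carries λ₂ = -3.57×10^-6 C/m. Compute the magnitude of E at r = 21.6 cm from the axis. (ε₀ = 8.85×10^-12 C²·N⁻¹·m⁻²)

By cylindrical symmetry E is radial; use a coaxial Gaussian cylinder of radius 21.6 cm and length L (r > 10.8 cm, enclosing both).
λ_enc = λ₁ + λ₂ = (2.05e-6) + (-3.57×10^-6) = -1.52×10^-6 C/m.
Gauss's law: E·2πrL = λ_enc L/ε₀.
E = |λ_enc|/(2πε₀r) = (1.52e-6)/(2π·8.85×10^-12·0.216) = 1.27e5 N/C.

|E| ≈ 1.27×10^5 V/m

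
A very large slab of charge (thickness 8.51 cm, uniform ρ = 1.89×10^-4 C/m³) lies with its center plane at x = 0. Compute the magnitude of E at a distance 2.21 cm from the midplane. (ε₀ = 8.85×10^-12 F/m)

By symmetry E is perpendicular to the slab. A Gaussian pillbox from −2.21 cm to +2.21 cm (face area A) lies entirely within the slab.
Q_enc = ρ·(2x)·A and flux = 2EA, so 2EA = 2ρxA/ε₀ ⇒ E = |ρ|x/ε₀.
E = (1.89e-4)(0.0221)/(8.85×10^-12) = 4.72e5 N/C.

E ≈ 4.72×10^5 V/m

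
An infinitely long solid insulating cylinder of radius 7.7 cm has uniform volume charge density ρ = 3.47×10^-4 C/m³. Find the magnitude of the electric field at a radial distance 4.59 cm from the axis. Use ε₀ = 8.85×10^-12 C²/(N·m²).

Choose a coaxial cylinder of radius r = 4.59 cm (arbitrary length L) as the Gaussian surface (r < R).
Charge inside radius r per length L is ρ·πr²·L, so λ_enc = ρπr² = 2.297e-6 C/m.
Gauss's law: E·2πrL = λ_enc L/ε₀.
E = |λ_enc|/(2πε₀r) = (2.297×10^-6)/(2π·8.85×10^-12·0.0459) = 9.00×10^5 N/C.

|E| = 9.00×10^5 N/C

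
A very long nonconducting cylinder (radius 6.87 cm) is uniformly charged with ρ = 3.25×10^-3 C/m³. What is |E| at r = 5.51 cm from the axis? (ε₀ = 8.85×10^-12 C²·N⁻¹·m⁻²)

By cylindrical symmetry E is radial; use a coaxial Gaussian cylinder of radius 5.51 cm and length L (r < R).
Enclosed charge per unit length: λ_enc = ρ·πr² = (3.25×10^-3)π(0.0551)² = 3.10×10^-5 C/m.
By Gauss's law (flux through the curved wall only), E·2πrL = λ_enc L/ε₀.
E = |λ_enc|/(2πε₀r) = (3.10×10^-5)/(2π·8.85×10^-12·0.0551) = 1.01e7 N/C.

E ≈ 1.01×10^7 N/C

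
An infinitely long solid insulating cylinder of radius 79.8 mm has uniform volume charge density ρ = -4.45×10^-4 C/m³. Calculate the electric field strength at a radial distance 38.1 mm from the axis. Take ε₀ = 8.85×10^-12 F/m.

E = 9.58×10^5 V/m

Coaxial Gaussian cylinder, radius r = 38.1 mm, length L (r < R).
Enclosed charge per unit length: λ_enc = ρ·πr² = (-4.45×10^-4)π(0.0381)² = -2.029e-6 C/m.
Applying ∮E·dA = Q_enc/ε₀ with the end caps contributing no flux:
E = |λ_enc|/(2πε₀r) = (2.029×10^-6)/(2π·8.85×10^-12·0.0381) = 9.58×10^5 N/C.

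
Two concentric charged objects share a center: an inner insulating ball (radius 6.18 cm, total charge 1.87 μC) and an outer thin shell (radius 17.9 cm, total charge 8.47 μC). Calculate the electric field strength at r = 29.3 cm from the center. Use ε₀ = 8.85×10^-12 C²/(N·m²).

E = 1.08×10^6 N/C

Take a concentric spherical Gaussian surface of radius r = 29.3 cm (r > 17.9 cm, enclosing both).
Q_enc = (1.87 μC) + (8.47 μC) = 1.034e-5 C.
By Gauss's law, ∮E·dA = E·4πr² = Q_enc/ε₀.
E = |Q_enc|/(4πε₀r²) = (1.034×10^-5)/(4π·8.85×10^-12·(0.293)²) = 1.08×10^6 N/C.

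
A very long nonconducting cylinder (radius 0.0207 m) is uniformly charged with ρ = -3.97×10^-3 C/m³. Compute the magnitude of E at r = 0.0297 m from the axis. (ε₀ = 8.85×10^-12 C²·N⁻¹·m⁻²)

Take a coaxial cylindrical Gaussian surface of radius r = 0.0297 m and length L (r > 0.0207 m, full cross-section enclosed).
λ_enc = ρ·πR² = (-3.97e-3)π(0.0207)² = -5.344×10^-6 C/m.
By Gauss's law (flux through the curved wall only), E·2πrL = λ_enc L/ε₀.
E = |λ_enc|/(2πε₀r) = (5.344×10^-6)/(2π·8.85×10^-12·0.0297) = 3.24×10^6 N/C.

E ≈ 3.24×10^6 N/C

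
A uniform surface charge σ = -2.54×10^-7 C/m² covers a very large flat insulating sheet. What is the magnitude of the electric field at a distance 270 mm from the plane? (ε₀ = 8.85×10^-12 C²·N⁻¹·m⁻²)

Choose a cylindrical pillbox piercing the sheet, end faces (area A) parallel to it.
Flux Φ = 2EA and Q_enc = σA, so 2EA = σA/ε₀ ⇒ E = |σ|/(2ε₀), independent of distance.
E = |σ|/(2ε₀) = (2.54×10^-7)/(2·8.85×10^-12) = 1.44e4 N/C.

|E| ≈ 1.44e4 V/m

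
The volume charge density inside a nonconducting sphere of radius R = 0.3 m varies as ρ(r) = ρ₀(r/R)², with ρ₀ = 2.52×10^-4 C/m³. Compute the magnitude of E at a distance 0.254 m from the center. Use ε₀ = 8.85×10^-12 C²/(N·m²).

Symmetry ⇒ E = E(r) r̂. Gaussian sphere of radius r = 0.254 m (r < R).
Q_enc = ∫₀^r ρ(r')·4πr'² dr' = (4πρ₀/R²) ∫₀^r r'^4 dr' = 4πρ₀ r^5/(5·R²) = 7.44×10^-6 C.
Since E is radial and uniform over the Gaussian sphere, Φ = E·4πr² = Q_enc/ε₀.
E = |Q_enc|/(4πε₀r²) = (7.44e-6)/(4π·8.85×10^-12·(0.254)²) = 1.04e6 N/C.

E ≈ 1.04×10^6 V/m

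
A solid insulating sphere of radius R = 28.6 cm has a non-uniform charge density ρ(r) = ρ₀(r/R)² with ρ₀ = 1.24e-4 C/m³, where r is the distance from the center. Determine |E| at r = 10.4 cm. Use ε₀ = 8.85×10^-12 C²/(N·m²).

|E| = 3.85e4 N/C

Take a concentric spherical Gaussian surface of radius r = 10.4 cm (r < R).
Q_enc = ∫₀^r ρ(r')·4πr'² dr' = (4πρ₀/R²) ∫₀^r r'^4 dr' = 4πρ₀ r^5/(5·R²) = 4.635×10^-8 C.
By Gauss's law, ∮E·dA = E·4πr² = Q_enc/ε₀.
E = |Q_enc|/(4πε₀r²) = (4.635e-8)/(4π·8.85×10^-12·(0.104)²) = 3.85e4 N/C.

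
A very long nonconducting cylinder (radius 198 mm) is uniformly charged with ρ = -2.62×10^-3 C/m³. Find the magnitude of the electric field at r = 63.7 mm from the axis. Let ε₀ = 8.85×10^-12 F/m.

|E| = 9.43×10^6 N/C

Choose a coaxial cylinder of radius r = 63.7 mm (arbitrary length L) as the Gaussian surface (r < R).
Enclosed charge per unit length: λ_enc = ρ·πr² = (-2.62e-3)π(0.0637)² = -3.34×10^-5 C/m.
By Gauss's law (flux through the curved wall only), E·2πrL = λ_enc L/ε₀.
E = |λ_enc|/(2πε₀r) = (3.34e-5)/(2π·8.85×10^-12·0.0637) = 9.43×10^6 N/C.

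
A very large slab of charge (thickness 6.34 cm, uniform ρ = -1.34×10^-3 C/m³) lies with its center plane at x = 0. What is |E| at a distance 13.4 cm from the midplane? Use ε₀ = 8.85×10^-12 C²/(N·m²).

E = 4.80e6 V/m

The point |x| = 13.4 cm lies outside the slab (half-thickness 0.0317 m). A symmetric pillbox spanning the full slab encloses Q_enc = ρ·d·A.
Flux = 2EA ⇒ E = |ρ|d/(2ε₀), independent of distance outside.
E = (1.34×10^-3)(0.0634)/(2·8.85×10^-12) = 4.80×10^6 N/C.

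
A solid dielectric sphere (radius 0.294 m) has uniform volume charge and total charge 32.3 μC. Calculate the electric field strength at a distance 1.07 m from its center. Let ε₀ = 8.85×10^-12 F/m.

E = 2.54e5 N/C

Use a concentric Gaussian sphere at r = 1.07 m (r > R, so the entire charge is enclosed).
Q_enc = 32.3 μC = 3.23×10^-5 C.
By Gauss's law, ∮E·dA = E·4πr² = Q_enc/ε₀.
E = |Q_enc|/(4πε₀r²) = (3.23×10^-5)/(4π·8.85×10^-12·(1.07)²) = 2.54e5 N/C.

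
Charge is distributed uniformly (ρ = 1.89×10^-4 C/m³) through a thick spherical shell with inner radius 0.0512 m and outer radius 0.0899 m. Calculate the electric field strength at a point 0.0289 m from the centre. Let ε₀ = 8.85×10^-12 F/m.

Take a concentric spherical Gaussian surface of radius r = 0.0289 m (r < 0.0512 m, inside the empty cavity).
Q_enc = 0 (all charge lies at larger r); Gauss's law gives E = 0.

E = 0 (no enclosed charge)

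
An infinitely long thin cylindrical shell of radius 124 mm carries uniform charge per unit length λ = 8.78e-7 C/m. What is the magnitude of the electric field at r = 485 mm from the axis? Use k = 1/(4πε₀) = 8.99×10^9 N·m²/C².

By cylindrical symmetry E is radial; use a coaxial Gaussian cylinder of radius 485 mm and length L (r > 124 mm).
The full line charge is enclosed: λ_enc = 8.78e-7 C/m.
Applying ∮E·dA = Q_enc/ε₀ with the end caps contributing no flux:
E = 2k|λ_enc|/r = 2(8.99×10^9)(8.78×10^-7)/(0.485) = 3.25e4 N/C.

E ≈ 3.25×10^4 N/C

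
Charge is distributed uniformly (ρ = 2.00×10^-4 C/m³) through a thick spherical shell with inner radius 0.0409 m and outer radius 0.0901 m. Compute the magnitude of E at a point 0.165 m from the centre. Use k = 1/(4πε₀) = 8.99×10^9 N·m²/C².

1.83e5 N/C

Use a concentric Gaussian sphere at r = 0.165 m (r > 0.0901 m, enclosing the whole shell).
Q_enc = ρ·(4π/3)(b³ − a³) = (2.00e-4)·(4π/3)·((0.0901)³ − (0.0409)³) = 5.554e-7 C.
Applying ∮E·dA = Q_enc/ε₀ with Φ = E(4πr²):
E = k|Q_enc|/r² = (8.99×10^9)(5.554e-7)/(0.165)² = 1.83×10^5 N/C.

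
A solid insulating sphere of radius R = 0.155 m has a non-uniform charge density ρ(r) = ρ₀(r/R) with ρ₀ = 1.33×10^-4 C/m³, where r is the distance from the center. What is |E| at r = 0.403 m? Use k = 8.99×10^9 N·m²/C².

8.61e4 N/C

Use a concentric Gaussian sphere at r = 0.403 m (r > R, all charge enclosed).
Q_enc = 4π ∫₀^R ρ₀(r'/R)^1 r'² dr' = 4πρ₀R³/4 = 1.556×10^-6 C.
Since E is radial and uniform over the Gaussian sphere, Φ = E·4πr² = Q_enc/ε₀.
E = k|Q_enc|/r² = (8.99×10^9)(1.556×10^-6)/(0.403)² = 8.61×10^4 N/C.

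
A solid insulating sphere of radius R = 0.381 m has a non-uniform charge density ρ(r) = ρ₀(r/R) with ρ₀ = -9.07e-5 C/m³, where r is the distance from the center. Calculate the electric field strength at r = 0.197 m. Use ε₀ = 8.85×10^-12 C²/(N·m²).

2.61×10^5 N/C

Symmetry ⇒ E = E(r) r̂. Gaussian sphere of radius r = 0.197 m (r < R).
Integrate the density: Q_enc = 4π ∫₀^r ρ₀(r'/R)^1 r'² dr' = 4πρ₀ r^4/(4·R) = -1.126e-6 C.
Gauss's law: E·4πr² = Q_enc/ε₀.
E = |Q_enc|/(4πε₀r²) = (1.126×10^-6)/(4π·8.85×10^-12·(0.197)²) = 2.61×10^5 N/C.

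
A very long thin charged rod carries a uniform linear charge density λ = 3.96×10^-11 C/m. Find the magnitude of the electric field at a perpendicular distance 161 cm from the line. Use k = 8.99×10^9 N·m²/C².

|E| = 0.442 N/C

Take a coaxial cylindrical Gaussian surface of radius r = 161 cm and length L.
Q_enc = λL, so λ_enc = 3.96×10^-11 C/m.
Gauss's law: E·2πrL = λ_enc L/ε₀.
E = 2k|λ_enc|/r = 2(8.99×10^9)(3.96e-11)/(1.61) = 0.442 N/C.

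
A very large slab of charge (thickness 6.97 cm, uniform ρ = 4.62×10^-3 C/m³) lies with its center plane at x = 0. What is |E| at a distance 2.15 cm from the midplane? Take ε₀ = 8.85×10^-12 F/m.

By symmetry E is perpendicular to the slab. A Gaussian pillbox from −2.15 cm to +2.15 cm (face area A) lies entirely within the slab.
Q_enc = ρ·(2x)·A and flux = 2EA, so 2EA = 2ρxA/ε₀ ⇒ E = |ρ|x/ε₀.
E = (4.62e-3)(0.0215)/(8.85×10^-12) = 1.12e7 N/C.

|E| = 1.12×10^7 N/C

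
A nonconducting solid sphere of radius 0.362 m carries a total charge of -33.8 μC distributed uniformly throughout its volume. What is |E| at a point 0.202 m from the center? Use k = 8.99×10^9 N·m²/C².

By spherical symmetry E is radial; choose a Gaussian sphere of radius r = 0.202 m (r < R).
Only the charge within r is enclosed: Q_enc = Q·(r/R)³ = (-33.8 μC)·(0.202 m/0.362 m)³ = -5.873e-6 C.
Since E is radial and uniform over the Gaussian sphere, Φ = E·4πr² = Q_enc/ε₀.
E = k|Q_enc|/r² = (8.99×10^9)(5.873e-6)/(0.202)² = 1.29e6 N/C.

E ≈ 1.29×10^6 N/C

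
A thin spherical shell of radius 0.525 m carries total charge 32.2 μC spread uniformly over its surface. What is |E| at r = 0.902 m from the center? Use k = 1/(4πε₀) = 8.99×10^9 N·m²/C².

Use a concentric Gaussian sphere at r = 0.902 m (r > 0.525 m).
The entire shell is enclosed: Q_enc = 3.22×10^-5 C.
Applying ∮E·dA = Q_enc/ε₀ with Φ = E(4πr²):
E = k|Q_enc|/r² = (8.99×10^9)(3.22×10^-5)/(0.902)² = 3.56×10^5 N/C.

|E| ≈ 3.56×10^5 V/m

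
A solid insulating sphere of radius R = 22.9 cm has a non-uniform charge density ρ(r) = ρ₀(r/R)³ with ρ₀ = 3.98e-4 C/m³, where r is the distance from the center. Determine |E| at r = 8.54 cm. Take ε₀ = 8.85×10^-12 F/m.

Take a concentric spherical Gaussian surface of radius r = 8.54 cm (r < R).
Q_enc = ∫₀^r ρ(r')·4πr'² dr' = (4πρ₀/R³) ∫₀^r r'^5 dr' = 4πρ₀ r^6/(6·R³) = 2.693×10^-8 C.
Gauss's law: E·4πr² = Q_enc/ε₀.
E = |Q_enc|/(4πε₀r²) = (2.693×10^-8)/(4π·8.85×10^-12·(0.0854)²) = 3.32×10^4 N/C.

E = 3.32×10^4 N/C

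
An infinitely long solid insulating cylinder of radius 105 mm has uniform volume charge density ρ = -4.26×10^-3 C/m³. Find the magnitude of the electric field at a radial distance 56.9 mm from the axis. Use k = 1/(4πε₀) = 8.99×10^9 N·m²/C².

E = 1.37e7 N/C

By cylindrical symmetry E is radial; use a coaxial Gaussian cylinder of radius 56.9 mm and length L (r < R).
Charge inside radius r per length L is ρ·πr²·L, so λ_enc = ρπr² = -4.333×10^-5 C/m.
By Gauss's law (flux through the curved wall only), E·2πrL = λ_enc L/ε₀.
E = 2k|λ_enc|/r = 2(8.99×10^9)(4.333×10^-5)/(0.0569) = 1.37e7 N/C.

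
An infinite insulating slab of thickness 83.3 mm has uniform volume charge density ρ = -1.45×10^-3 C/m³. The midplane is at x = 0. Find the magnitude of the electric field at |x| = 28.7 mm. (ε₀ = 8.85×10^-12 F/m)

E ≈ 4.70×10^6 N/C

By symmetry E is perpendicular to the slab. A Gaussian pillbox from −28.7 mm to +28.7 mm (face area A) lies entirely within the slab.
Q_enc = ρ·(2x)·A and flux = 2EA, so 2EA = 2ρxA/ε₀ ⇒ E = |ρ|x/ε₀.
E = (1.45e-3)(0.0287)/(8.85×10^-12) = 4.70×10^6 N/C.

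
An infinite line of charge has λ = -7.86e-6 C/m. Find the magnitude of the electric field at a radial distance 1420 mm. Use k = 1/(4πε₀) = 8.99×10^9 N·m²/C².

E ≈ 9.95e4 N/C

By cylindrical symmetry E is radial; use a coaxial Gaussian cylinder of radius 1420 mm and length L.
Q_enc = λL, so λ_enc = -7.86×10^-6 C/m.
Since E is radial and uniform over the curved surface, Φ = E·2πrL = Q_enc/ε₀ = λ_enc L/ε₀.
E = 2k|λ_enc|/r = 2(8.99×10^9)(7.86×10^-6)/(1.42) = 9.95×10^4 N/C.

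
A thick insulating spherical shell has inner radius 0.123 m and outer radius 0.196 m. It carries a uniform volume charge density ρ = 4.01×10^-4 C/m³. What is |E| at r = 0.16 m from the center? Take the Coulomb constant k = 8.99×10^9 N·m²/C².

Use a concentric Gaussian sphere at r = 0.16 m (within the shell material, 0.123 m < r < 0.196 m).
Only the shell between 0.123 m and r is enclosed: Q_enc = ρ·(4π/3)(r³ − a³) = (4.01×10^-4)·(4π/3)·((0.16)³ − (0.123)³) = 3.754×10^-6 C.
Gauss's law: E·4πr² = Q_enc/ε₀.
E = k|Q_enc|/r² = (8.99×10^9)(3.754×10^-6)/(0.16)² = 1.32e6 N/C.

1.32×10^6 N/C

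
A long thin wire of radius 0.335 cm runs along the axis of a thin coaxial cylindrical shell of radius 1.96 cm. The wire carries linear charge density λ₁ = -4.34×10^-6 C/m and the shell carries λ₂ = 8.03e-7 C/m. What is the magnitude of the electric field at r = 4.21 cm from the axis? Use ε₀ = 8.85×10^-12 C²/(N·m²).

E = 1.51e6 N/C

Coaxial Gaussian cylinder, radius r = 4.21 cm, length L (r > 1.96 cm, enclosing both).
λ_enc = λ₁ + λ₂ = (-4.34e-6) + (8.03×10^-7) = -3.537×10^-6 C/m.
Since E is radial and uniform over the curved surface, Φ = E·2πrL = Q_enc/ε₀ = λ_enc L/ε₀.
E = |λ_enc|/(2πε₀r) = (3.537×10^-6)/(2π·8.85×10^-12·0.0421) = 1.51e6 N/C.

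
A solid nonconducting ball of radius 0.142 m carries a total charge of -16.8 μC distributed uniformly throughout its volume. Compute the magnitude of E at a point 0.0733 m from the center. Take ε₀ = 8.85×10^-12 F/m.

E = 3.87e6 N/C

Take a concentric spherical Gaussian surface of radius r = 0.0733 m (r < R).
Only the charge within r is enclosed: Q_enc = Q·(r/R)³ = (-16.8 μC)·(0.0733 m/0.142 m)³ = -2.311×10^-6 C.
Gauss's law: E·4πr² = Q_enc/ε₀.
E = |Q_enc|/(4πε₀r²) = (2.311e-6)/(4π·8.85×10^-12·(0.0733)²) = 3.87e6 N/C.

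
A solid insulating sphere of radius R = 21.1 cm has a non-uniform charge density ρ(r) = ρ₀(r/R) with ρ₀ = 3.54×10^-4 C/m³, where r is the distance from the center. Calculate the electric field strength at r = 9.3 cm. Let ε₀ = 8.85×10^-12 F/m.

Use a concentric Gaussian sphere at r = 9.3 cm (r < R).
Integrate the density: Q_enc = 4π ∫₀^r ρ₀(r'/R)^1 r'² dr' = 4πρ₀ r^4/(4·R) = 3.943×10^-7 C.
Applying ∮E·dA = Q_enc/ε₀ with Φ = E(4πr²):
E = |Q_enc|/(4πε₀r²) = (3.943e-7)/(4π·8.85×10^-12·(0.093)²) = 4.10e5 N/C.

E ≈ 4.10×10^5 V/m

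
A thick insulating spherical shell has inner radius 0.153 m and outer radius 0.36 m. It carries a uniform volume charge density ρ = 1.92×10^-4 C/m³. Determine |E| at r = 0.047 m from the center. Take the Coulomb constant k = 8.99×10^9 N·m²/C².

Take a concentric spherical Gaussian surface of radius r = 0.047 m (r < 0.153 m, inside the empty cavity).
Q_enc = 0 (all charge lies at larger r); Gauss's law gives E = 0.

E = 0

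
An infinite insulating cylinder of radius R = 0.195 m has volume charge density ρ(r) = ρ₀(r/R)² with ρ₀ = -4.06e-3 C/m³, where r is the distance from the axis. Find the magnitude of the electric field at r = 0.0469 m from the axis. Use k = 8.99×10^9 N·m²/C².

Take a coaxial cylindrical Gaussian surface of radius r = 0.0469 m and length L (r < R).
Integrating ρ over the cross-section to radius r: λ_enc = (2πρ₀/R²) ∫₀^r r'^3 dr' = 2πρ₀ r^4/(4·R²) = -8.115×10^-7 C/m.
Since E is radial and uniform over the curved surface, Φ = E·2πrL = Q_enc/ε₀ = λ_enc L/ε₀.
E = 2k|λ_enc|/r = 2(8.99×10^9)(8.115e-7)/(0.0469) = 3.11×10^5 N/C.

E ≈ 3.11×10^5 N/C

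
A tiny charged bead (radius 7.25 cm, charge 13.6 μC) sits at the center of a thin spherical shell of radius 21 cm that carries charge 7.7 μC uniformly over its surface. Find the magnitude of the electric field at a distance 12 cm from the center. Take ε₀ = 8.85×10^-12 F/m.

Symmetry ⇒ E = E(r) r̂. Gaussian sphere of radius r = 12 cm (between the bodies, 7.25 cm < r < 21 cm).
The shell at 21 cm lies outside the Gaussian surface, so Q_enc = 13.6 μC = 1.36×10^-5 C.
Gauss's law: E·4πr² = Q_enc/ε₀.
E = |Q_enc|/(4πε₀r²) = (1.36e-5)/(4π·8.85×10^-12·(0.12)²) = 8.49e6 N/C.

8.49e6 N/C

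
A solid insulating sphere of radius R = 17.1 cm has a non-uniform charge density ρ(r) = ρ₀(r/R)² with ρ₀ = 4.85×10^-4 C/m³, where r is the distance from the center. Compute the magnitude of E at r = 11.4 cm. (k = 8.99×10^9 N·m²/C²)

E ≈ 5.55×10^5 V/m

Symmetry ⇒ E = E(r) r̂. Gaussian sphere of radius r = 11.4 cm (r < R).
Integrate the density: Q_enc = 4π ∫₀^r ρ₀(r'/R)^2 r'² dr' = 4πρ₀ r^5/(5·R²) = 8.026e-7 C.
Gauss's law: E·4πr² = Q_enc/ε₀.
E = k|Q_enc|/r² = (8.99×10^9)(8.026×10^-7)/(0.114)² = 5.55e5 N/C.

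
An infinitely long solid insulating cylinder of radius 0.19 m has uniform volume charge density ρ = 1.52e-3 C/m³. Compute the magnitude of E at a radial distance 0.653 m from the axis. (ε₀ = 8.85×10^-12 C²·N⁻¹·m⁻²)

By cylindrical symmetry E is radial; use a coaxial Gaussian cylinder of radius 0.653 m and length L (r > 0.19 m, full cross-section enclosed).
λ_enc = ρ·πR² = (1.52×10^-3)π(0.19)² = 1.724e-4 C/m.
Since E is radial and uniform over the curved surface, Φ = E·2πrL = Q_enc/ε₀ = λ_enc L/ε₀.
E = |λ_enc|/(2πε₀r) = (1.724×10^-4)/(2π·8.85×10^-12·0.653) = 4.75×10^6 N/C.

|E| ≈ 4.75×10^6 N/C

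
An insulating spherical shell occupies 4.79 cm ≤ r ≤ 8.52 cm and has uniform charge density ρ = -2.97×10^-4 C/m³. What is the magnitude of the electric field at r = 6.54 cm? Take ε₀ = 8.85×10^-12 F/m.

E = 4.44×10^5 N/C

By spherical symmetry E is radial; choose a Gaussian sphere of radius r = 6.54 cm (within the shell material, 4.79 cm < r < 8.52 cm).
Enclosed charge is the volume from a to r: Q_enc = (4π/3)ρ(r³ − a³) = -2.113×10^-7 C.
Applying ∮E·dA = Q_enc/ε₀ with Φ = E(4πr²):
E = |Q_enc|/(4πε₀r²) = (2.113e-7)/(4π·8.85×10^-12·(0.0654)²) = 4.44e5 N/C.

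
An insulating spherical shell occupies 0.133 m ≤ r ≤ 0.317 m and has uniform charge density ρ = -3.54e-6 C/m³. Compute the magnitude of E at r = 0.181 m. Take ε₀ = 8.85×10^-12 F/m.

Take a concentric spherical Gaussian surface of radius r = 0.181 m (within the shell material, 0.133 m < r < 0.317 m).
Enclosed charge is the volume from a to r: Q_enc = (4π/3)ρ(r³ − a³) = -5.304e-8 C.
By Gauss's law, ∮E·dA = E·4πr² = Q_enc/ε₀.
E = |Q_enc|/(4πε₀r²) = (5.304e-8)/(4π·8.85×10^-12·(0.181)²) = 1.46e4 N/C.

E ≈ 1.46e4 N/C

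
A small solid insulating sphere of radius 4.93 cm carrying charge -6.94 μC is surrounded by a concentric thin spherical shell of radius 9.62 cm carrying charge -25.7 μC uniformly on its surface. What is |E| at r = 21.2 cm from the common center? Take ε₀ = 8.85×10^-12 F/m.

Take a concentric spherical Gaussian surface of radius r = 21.2 cm (r > 9.62 cm, enclosing both).
Q_enc = (-6.94 μC) + (-25.7 μC) = -3.264×10^-5 C.
Applying ∮E·dA = Q_enc/ε₀ with Φ = E(4πr²):
E = |Q_enc|/(4πε₀r²) = (3.264×10^-5)/(4π·8.85×10^-12·(0.212)²) = 6.53e6 N/C.

E ≈ 6.53e6 V/m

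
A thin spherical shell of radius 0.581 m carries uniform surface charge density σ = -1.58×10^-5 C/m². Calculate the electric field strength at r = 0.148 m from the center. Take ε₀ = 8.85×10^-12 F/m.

Take a concentric spherical Gaussian surface of radius r = 0.148 m (inside the shell, r < 0.581 m).
All the charge is outside the Gaussian surface: Q_enc = 0, hence E = 0 everywhere inside the shell.

|E| = 0 N/C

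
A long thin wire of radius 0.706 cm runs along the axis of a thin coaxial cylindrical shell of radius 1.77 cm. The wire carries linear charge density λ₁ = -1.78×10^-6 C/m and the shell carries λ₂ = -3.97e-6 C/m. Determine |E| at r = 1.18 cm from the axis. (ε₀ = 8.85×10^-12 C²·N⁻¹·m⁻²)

|E| ≈ 2.71e6 N/C

Take a coaxial cylindrical Gaussian surface of radius r = 1.18 cm and length L (between the conductors, 0.706 cm < r < 1.77 cm).
The shell at 1.77 cm lies outside the Gaussian surface, so λ_enc = λ₁ = -1.78e-6 C/m.
Gauss's law: E·2πrL = λ_enc L/ε₀.
E = |λ_enc|/(2πε₀r) = (1.78e-6)/(2π·8.85×10^-12·0.0118) = 2.71×10^6 N/C.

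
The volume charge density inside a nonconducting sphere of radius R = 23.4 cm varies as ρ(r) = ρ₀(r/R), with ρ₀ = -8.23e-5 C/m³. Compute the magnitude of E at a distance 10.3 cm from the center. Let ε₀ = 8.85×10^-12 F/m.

|E| = 1.05e5 N/C

Symmetry ⇒ E = E(r) r̂. Gaussian sphere of radius r = 10.3 cm (r < R).
Q_enc = ∫₀^r ρ(r')·4πr'² dr' = (4πρ₀/R) ∫₀^r r'^3 dr' = 4πρ₀ r^4/(4·R) = -1.244e-7 C.
Applying ∮E·dA = Q_enc/ε₀ with Φ = E(4πr²):
E = |Q_enc|/(4πε₀r²) = (1.244×10^-7)/(4π·8.85×10^-12·(0.103)²) = 1.05e5 N/C.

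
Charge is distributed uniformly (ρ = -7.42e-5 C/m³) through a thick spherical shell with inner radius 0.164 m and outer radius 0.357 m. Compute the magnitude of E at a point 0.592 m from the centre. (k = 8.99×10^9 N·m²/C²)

Use a concentric Gaussian sphere at r = 0.592 m (r > 0.357 m, enclosing the whole shell).
Q_enc = ρ·(4π/3)(b³ − a³) = (-7.42×10^-5)·(4π/3)·((0.357)³ − (0.164)³) = -1.277×10^-5 C.
Applying ∮E·dA = Q_enc/ε₀ with Φ = E(4πr²):
E = k|Q_enc|/r² = (8.99×10^9)(1.277×10^-5)/(0.592)² = 3.28×10^5 N/C.

3.28×10^5 N/C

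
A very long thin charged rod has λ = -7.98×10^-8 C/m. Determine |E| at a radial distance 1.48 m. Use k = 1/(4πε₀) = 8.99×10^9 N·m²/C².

E = 969 N/C

Coaxial Gaussian cylinder, radius r = 1.48 m, length L.
Q_enc = λL, so λ_enc = -7.98×10^-8 C/m.
Applying ∮E·dA = Q_enc/ε₀ with the end caps contributing no flux:
E = 2k|λ_enc|/r = 2(8.99×10^9)(7.98×10^-8)/(1.48) = 969 N/C.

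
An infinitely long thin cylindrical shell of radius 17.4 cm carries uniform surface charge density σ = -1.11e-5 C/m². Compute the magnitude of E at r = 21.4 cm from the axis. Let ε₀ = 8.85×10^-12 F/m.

E ≈ 1.02×10^6 N/C

Coaxial Gaussian cylinder, radius r = 21.4 cm, length L (r > 17.4 cm).
The whole shell is enclosed: λ_enc = σ·2πR = (-1.11e-5)·2π·(0.174) = -1.214×10^-5 C/m.
Gauss's law: E·2πrL = λ_enc L/ε₀.
E = |λ_enc|/(2πε₀r) = (1.214e-5)/(2π·8.85×10^-12·0.214) = 1.02×10^6 N/C.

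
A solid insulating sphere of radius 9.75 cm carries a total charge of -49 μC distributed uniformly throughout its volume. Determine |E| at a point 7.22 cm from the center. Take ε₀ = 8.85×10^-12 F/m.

|E| ≈ 3.43e7 N/C

Use a concentric Gaussian sphere at r = 7.22 cm (r < R).
Only the charge within r is enclosed: Q_enc = Q·(r/R)³ = (-49 μC)·(7.22 cm/9.75 cm)³ = -1.99×10^-5 C.
Since E is radial and uniform over the Gaussian sphere, Φ = E·4πr² = Q_enc/ε₀.
E = |Q_enc|/(4πε₀r²) = (1.99×10^-5)/(4π·8.85×10^-12·(0.0722)²) = 3.43×10^7 N/C.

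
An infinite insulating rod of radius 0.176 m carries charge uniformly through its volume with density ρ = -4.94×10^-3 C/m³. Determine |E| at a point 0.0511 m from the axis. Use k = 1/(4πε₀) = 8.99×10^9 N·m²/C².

By cylindrical symmetry E is radial; use a coaxial Gaussian cylinder of radius 0.0511 m and length L (r < R).
Charge inside radius r per length L is ρ·πr²·L, so λ_enc = ρπr² = -4.052×10^-5 C/m.
Since E is radial and uniform over the curved surface, Φ = E·2πrL = Q_enc/ε₀ = λ_enc L/ε₀.
E = 2k|λ_enc|/r = 2(8.99×10^9)(4.052e-5)/(0.0511) = 1.43×10^7 N/C.

1.43×10^7 N/C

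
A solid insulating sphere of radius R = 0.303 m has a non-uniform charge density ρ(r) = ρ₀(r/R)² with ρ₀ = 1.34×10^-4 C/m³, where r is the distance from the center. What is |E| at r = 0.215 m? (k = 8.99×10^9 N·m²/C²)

E = 3.28×10^5 V/m

Take a concentric spherical Gaussian surface of radius r = 0.215 m (r < R).
Q_enc = ∫₀^r ρ(r')·4πr'² dr' = (4πρ₀/R²) ∫₀^r r'^4 dr' = 4πρ₀ r^5/(5·R²) = 1.685e-6 C.
Gauss's law: E·4πr² = Q_enc/ε₀.
E = k|Q_enc|/r² = (8.99×10^9)(1.685e-6)/(0.215)² = 3.28e5 N/C.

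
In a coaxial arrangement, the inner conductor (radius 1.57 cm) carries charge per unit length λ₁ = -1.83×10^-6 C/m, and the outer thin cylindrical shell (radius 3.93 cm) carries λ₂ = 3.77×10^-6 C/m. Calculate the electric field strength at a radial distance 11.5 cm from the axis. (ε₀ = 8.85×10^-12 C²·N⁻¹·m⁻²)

Coaxial Gaussian cylinder, radius r = 11.5 cm, length L (r > 3.93 cm, enclosing both).
λ_enc = λ₁ + λ₂ = (-1.83e-6) + (3.77×10^-6) = 1.94×10^-6 C/m.
By Gauss's law (flux through the curved wall only), E·2πrL = λ_enc L/ε₀.
E = |λ_enc|/(2πε₀r) = (1.94×10^-6)/(2π·8.85×10^-12·0.115) = 3.03×10^5 N/C.

3.03×10^5 N/C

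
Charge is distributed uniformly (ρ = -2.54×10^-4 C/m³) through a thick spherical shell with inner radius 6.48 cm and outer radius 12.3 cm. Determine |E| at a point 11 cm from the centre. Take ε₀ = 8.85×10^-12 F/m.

|E| ≈ 8.37e5 N/C

Take a concentric spherical Gaussian surface of radius r = 11 cm (within the shell material, 6.48 cm < r < 12.3 cm).
Enclosed charge is the volume from a to r: Q_enc = (4π/3)ρ(r³ − a³) = -1.127e-6 C.
Gauss's law: E·4πr² = Q_enc/ε₀.
E = |Q_enc|/(4πε₀r²) = (1.127×10^-6)/(4π·8.85×10^-12·(0.11)²) = 8.37×10^5 N/C.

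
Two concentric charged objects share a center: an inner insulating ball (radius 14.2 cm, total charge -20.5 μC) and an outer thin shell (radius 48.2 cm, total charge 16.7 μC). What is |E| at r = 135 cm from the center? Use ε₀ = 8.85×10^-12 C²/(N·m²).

Take a concentric spherical Gaussian surface of radius r = 135 cm (r > 48.2 cm, enclosing both).
Q_enc = (-20.5 μC) + (16.7 μC) = -3.80×10^-6 C.
Applying ∮E·dA = Q_enc/ε₀ with Φ = E(4πr²):
E = |Q_enc|/(4πε₀r²) = (3.80×10^-6)/(4π·8.85×10^-12·(1.35)²) = 1.87×10^4 N/C.

E ≈ 1.87e4 N/C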